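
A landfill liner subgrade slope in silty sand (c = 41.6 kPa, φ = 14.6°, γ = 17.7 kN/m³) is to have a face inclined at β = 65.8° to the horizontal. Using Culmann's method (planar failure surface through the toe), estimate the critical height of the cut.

H_c = 22.22 m

Culmann's analysis gives the critical failure plane at α_cr = (β + φ)/2 = (65.8 + 14.6)/2 = 40.2°, and the critical height
H_c = (4c/γ) · sinβ cosφ / [1 − cos(β − φ)]
    = (4·41.6/17.7) · sin65.8°·cos14.6° / [1 − cos(51.2°)]
    = 9.401 · 0.9121·0.9677 / [1 − 0.6266]
    = 9.401 · 0.8827 / 0.3734
    = 22.22 m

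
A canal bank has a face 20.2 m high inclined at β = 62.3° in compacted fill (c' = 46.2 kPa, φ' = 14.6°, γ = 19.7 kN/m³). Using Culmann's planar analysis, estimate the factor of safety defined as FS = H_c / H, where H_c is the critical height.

FS = 1.22

H_c = (4c'/γ) · sinβ cosφ' / [1 − cos(β − φ')]
    = (4·46.2/19.7) · sin62.3°·cos14.6° / [1 − cos47.7°]
    = 9.381 · 0.8568 / 0.3270 = 24.58 m
FS = H_c / H = 24.58 / 20.2 = 1.217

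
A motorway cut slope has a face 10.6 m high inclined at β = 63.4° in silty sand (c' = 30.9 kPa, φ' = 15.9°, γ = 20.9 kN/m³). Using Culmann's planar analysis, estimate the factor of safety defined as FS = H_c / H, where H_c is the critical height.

H_c = (4c'/γ) · sinβ cosφ' / [1 − cos(β − φ')]
    = (4·30.9/20.9) · sin63.4°·cos15.9° / [1 − cos47.5°]
    = 5.914 · 0.8599 / 0.3244 = 15.68 m
FS = H_c / H = 15.68 / 10.6 = 1.479

FS = 1.48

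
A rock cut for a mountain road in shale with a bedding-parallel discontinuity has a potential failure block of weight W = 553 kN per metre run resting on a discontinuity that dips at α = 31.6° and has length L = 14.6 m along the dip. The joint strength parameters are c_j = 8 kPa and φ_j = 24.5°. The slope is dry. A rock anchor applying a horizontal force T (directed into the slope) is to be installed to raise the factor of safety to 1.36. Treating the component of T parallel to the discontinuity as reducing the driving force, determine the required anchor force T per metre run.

Resolving forces along and normal to the sliding plane, with the horizontal anchor force T adding T·sinα to the effective normal force and T·cosα acting up the plane against the driving force:
FS = [c_jL + (W cosα + T sinα) tanφ_j] / [W sinα − T cosα]
Without the anchor: N' = 471.0 kN/m, driving T_d = 289.8 kN/m, resisting R = 8·14.6 + 471.0·tan24.5° = 331.4 kN/m, FS = 1.14.
Setting FS = 1.36 and solving for T:
1.36·(289.8 − T cos31.6°) = 331.4 + T sin31.6°·tan24.5°
T·(sin31.6°·tan24.5° + 1.36·cos31.6°) = 1.36·289.8 − 331.4
T·(0.5240·0.4557 + 1.36·0.8517) = 394.1 − 331.4 = 62.6
T·1.3971 = 62.6
T = 44.8 kN/m

T = 45 kN/m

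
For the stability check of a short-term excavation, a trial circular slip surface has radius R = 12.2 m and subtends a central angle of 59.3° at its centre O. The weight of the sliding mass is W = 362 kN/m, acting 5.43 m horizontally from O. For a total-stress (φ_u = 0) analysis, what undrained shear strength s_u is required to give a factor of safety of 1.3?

FS = s_u·L_a·R / (W·d), so s_u = FS·W·d / (L_a·R).
Arc length L_a = R·θ = 12.2·(59.3°·π/180) = 12.2·1.0350 = 12.63 m
s_u = 1.3·362·5.43 / (12.63·12.2) = 2555.4 / 154.05 = 16.59 kPa

s_u = 16.6 kPa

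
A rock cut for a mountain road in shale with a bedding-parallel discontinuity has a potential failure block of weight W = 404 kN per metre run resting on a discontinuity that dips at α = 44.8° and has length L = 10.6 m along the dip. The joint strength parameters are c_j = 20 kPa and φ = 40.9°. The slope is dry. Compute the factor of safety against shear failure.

FS = 1.62

Resolving the block weight along and normal to the plane and applying the Mohr–Coulomb strength on the joint:
N' = W cosα = 404·cos44.8° = 286.7 kN/m
Driving force T = W sinα = 404·sin44.8° = 284.7 kN/m
Resisting force R = c_j·L + N'·tanφ = 20·10.6 + 286.7·tan40.9° = 212.0 + 248.3 = 460.3 kN/m
FS = R / T = 460.3 / 284.7 = 1.617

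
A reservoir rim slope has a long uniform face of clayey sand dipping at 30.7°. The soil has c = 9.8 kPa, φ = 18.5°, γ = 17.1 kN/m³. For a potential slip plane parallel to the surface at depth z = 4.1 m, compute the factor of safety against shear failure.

FS = 0.88

For an infinite slope with a slip plane parallel to the surface (no pore pressure): FS = [c + γz cos²β tanφ] / [γz sinβ cosβ].
γz = 17.1·4.1 = 70.11 kN/m²
Numerator = 9.8 + 70.11·cos²30.7°·tan18.5° = 9.8 + 70.11·0.7393·0.3346 = 27.144 kPa
Denominator = 70.11·sin30.7°·cos30.7° = 70.11·0.5105·0.8599 = 30.778 kPa
FS = 27.144 / 30.778 = 0.882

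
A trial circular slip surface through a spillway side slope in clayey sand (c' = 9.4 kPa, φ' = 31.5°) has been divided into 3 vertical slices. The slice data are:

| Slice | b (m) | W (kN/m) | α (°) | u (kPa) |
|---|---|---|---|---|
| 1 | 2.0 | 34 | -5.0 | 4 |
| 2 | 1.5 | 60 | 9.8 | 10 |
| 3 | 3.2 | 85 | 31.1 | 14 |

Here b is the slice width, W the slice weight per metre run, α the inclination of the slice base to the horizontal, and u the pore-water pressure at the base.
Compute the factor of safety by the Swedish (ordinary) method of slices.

Ordinary method of slices: FS = Σ[c'·Δl_i + (W_i cosα_i − u_i·Δl_i)·tanφ'] / Σ W_i sinα_i, with Δl_i = b_i / cosα_i.
Slice 1: Δl = 2.0/cos(-5.0°) = 2.008 m; N'_1 = 34·cos(-5.0°) − 4·2.008 = 25.8; c'Δl = 18.87; W sinα = -3.0
Slice 2: Δl = 1.5/cos9.8° = 1.522 m; N'_2 = 60·cos9.8° − 10·1.522 = 43.9; c'Δl = 14.31; W sinα = 10.2
Slice 3: Δl = 3.2/cos31.1° = 3.737 m; N'_3 = 85·cos31.1° − 14·3.737 = 20.5; c'Δl = 35.13; W sinα = 43.9
Σc'Δl = 68.3 kN/m; ΣN' = 90.2 kN/m; ΣW sinα = 51.2 kN/m
Resisting = 68.3 + 90.2·tan31.5° = 68.3 + 55.3 = 123.6 kN/m
FS = 123.6 / 51.2 = 2.416

FS = 2.42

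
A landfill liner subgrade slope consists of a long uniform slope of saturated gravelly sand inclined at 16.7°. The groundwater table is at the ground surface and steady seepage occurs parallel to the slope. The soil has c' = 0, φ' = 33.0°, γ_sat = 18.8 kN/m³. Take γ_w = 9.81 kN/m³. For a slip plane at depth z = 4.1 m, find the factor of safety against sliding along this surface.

FS = 1.04

With seepage parallel to the slope and the water table at the surface, the effective normal stress on the slip plane uses the buoyant unit weight γ' = γ_sat − γ_w while the driving shear stress uses γ_sat:
FS = [c' + γ' z cos²β tanφ'] / [γ_sat z sinβ cosβ]
(For c' = 0 this reduces to FS = (γ'/γ_sat)·tanφ'/tanβ.)
γ' = 18.8 − 9.81 = 8.99 kN/m³
Numerator = 0.0 + 8.99·4.1·cos²16.7°·tan33.0° = 0.0 + 8.99·4.1·0.9174·0.6494 = 21.960 kPa
Denominator = 18.8·4.1·sin16.7°·cos16.7° = 18.8·4.1·0.2874·0.9578 = 21.216 kPa
FS = 21.960 / 21.216 = 1.035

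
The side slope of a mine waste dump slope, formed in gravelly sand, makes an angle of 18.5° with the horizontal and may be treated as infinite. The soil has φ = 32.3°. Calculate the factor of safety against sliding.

FS = 1.89

For a dry cohesionless infinite slope the factor of safety is FS = tanφ / tanβ.
FS = tan32.3° / tan18.5° = 0.6322 / 0.3346 = 1.889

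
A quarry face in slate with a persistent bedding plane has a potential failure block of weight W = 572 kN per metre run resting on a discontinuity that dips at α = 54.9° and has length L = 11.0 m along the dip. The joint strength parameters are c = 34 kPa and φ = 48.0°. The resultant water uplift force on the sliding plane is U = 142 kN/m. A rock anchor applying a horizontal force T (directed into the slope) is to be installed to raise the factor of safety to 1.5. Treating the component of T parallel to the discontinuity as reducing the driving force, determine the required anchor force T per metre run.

Resolving forces along and normal to the sliding plane, with the horizontal anchor force T adding T·sinα to the effective normal force and T·cosα acting up the plane against the driving force:
FS = [cL + (W cosα − U + T sinα) tanφ] / [W sinα − T cosα]
Without the anchor: N' = 186.9 kN/m, driving T_d = 468.0 kN/m, resisting R = 34·11.0 + 186.9·tan48.0° = 581.6 kN/m, FS = 1.24.
Setting FS = 1.5 and solving for T:
1.5·(468.0 − T cos54.9°) = 581.6 + T sin54.9°·tan48.0°
T·(sin54.9°·tan48.0° + 1.5·cos54.9°) = 1.5·468.0 − 581.6
T·(0.8181·1.1106 + 1.5·0.5750) = 702.0 − 581.6 = 120.4
T·1.7712 = 120.4
T = 68.0 kN/m

T = 68 kN/m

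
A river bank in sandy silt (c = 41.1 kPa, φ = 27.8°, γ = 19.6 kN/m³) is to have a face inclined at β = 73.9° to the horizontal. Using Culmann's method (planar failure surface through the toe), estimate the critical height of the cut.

Culmann's analysis gives the critical failure plane at α_cr = (β + φ)/2 = (73.9 + 27.8)/2 = 50.9°, and the critical height
H_c = (4c/γ) · sinβ cosφ / [1 − cos(β − φ)]
    = (4·41.1/19.6) · sin73.9°·cos27.8° / [1 − cos(46.1°)]
    = 8.388 · 0.9608·0.8846 / [1 − 0.6934]
    = 8.388 · 0.8499 / 0.3066
    = 23.25 m

H_c = 23.25 m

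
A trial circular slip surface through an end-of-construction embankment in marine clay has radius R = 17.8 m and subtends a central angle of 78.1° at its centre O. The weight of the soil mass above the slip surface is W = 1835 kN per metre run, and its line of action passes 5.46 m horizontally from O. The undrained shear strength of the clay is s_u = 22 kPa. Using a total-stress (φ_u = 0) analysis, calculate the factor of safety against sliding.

Taking moments about the centre O, the resisting moment is provided by the undrained shear strength acting along the arc:
Arc length L_a = R·θ = 17.8·(78.1°·π/180) = 17.8·1.3631 = 24.26 m
M_R = s_u·L_a·R = 22·24.26·17.8 = 9501.5 kN·m/m
M_D = W·d = 1835·5.46 = 10019.1 kN·m/m
FS = M_R / M_D = 9501.5 / 10019.1 = 0.948

FS = 0.95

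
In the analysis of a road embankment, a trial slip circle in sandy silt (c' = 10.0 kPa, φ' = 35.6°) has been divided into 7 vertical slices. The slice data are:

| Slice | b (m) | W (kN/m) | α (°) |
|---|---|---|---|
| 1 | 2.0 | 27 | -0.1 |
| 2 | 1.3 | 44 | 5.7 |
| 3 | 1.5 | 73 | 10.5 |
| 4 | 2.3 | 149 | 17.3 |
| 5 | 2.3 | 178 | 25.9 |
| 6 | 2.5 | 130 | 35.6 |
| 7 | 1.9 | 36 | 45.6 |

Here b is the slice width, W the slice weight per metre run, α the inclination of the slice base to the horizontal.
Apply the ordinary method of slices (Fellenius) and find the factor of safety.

FS = 2.36

Ordinary method of slices: FS = Σ[c'·Δl_i + (W_i cosα_i)·tanφ'] / Σ W_i sinα_i, with Δl_i = b_i / cosα_i.
Slice 1: Δl = 2.0/cos(-0.1°) = 2.000 m; N'_1 = 27·cos(-0.1°) = 27.0; c'Δl = 20.00; W sinα = -0.0
Slice 2: Δl = 1.3/cos5.7° = 1.306 m; N'_2 = 44·cos5.7° = 43.8; c'Δl = 13.06; W sinα = 4.4
Slice 3: Δl = 1.5/cos10.5° = 1.526 m; N'_3 = 73·cos10.5° = 71.8; c'Δl = 15.26; W sinα = 13.3
Slice 4: Δl = 2.3/cos17.3° = 2.409 m; N'_4 = 149·cos17.3° = 142.3; c'Δl = 24.09; W sinα = 44.3
Slice 5: Δl = 2.3/cos25.9° = 2.557 m; N'_5 = 178·cos25.9° = 160.1; c'Δl = 25.57; W sinα = 77.8
Slice 6: Δl = 2.5/cos35.6° = 3.075 m; N'_6 = 130·cos35.6° = 105.7; c'Δl = 30.75; W sinα = 75.7
Slice 7: Δl = 1.9/cos45.6° = 2.716 m; N'_7 = 36·cos45.6° = 25.2; c'Δl = 27.16; W sinα = 25.7
Σc'Δl = 155.9 kN/m; ΣN' = 575.8 kN/m; ΣW sinα = 241.1 kN/m
Resisting = 155.9 + 575.8·tan35.6° = 155.9 + 412.3 = 568.1 kN/m
FS = 568.1 / 241.1 = 2.357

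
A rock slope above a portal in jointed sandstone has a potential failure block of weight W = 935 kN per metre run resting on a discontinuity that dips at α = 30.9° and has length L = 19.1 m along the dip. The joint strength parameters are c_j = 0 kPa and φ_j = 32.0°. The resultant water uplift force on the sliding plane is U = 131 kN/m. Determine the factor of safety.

FS = 0.87

Resolving the block weight along and normal to the plane and applying the Mohr–Coulomb strength on the joint:
N' = W cosα − U = 935·cos30.9° − 131 = 671.3 kN/m
Driving force T = W sinα = 935·sin30.9° = 480.2 kN/m
Resisting force R = c_j·L + N'·tanφ_j = 0·19.1 + 671.3·tan32.0° = 0.0 + 419.5 = 419.5 kN/m
FS = R / T = 419.5 / 480.2 = 0.874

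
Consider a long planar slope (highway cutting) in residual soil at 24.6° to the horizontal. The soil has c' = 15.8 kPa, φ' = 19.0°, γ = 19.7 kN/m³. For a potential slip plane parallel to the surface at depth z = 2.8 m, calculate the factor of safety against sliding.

For an infinite slope with a slip plane parallel to the surface (no pore pressure): FS = [c' + γz cos²β tanφ'] / [γz sinβ cosβ].
γz = 19.7·2.8 = 55.16 kN/m²
Numerator = 15.8 + 55.16·cos²24.6°·tan19.0° = 15.8 + 55.16·0.8267·0.3443 = 31.502 kPa
Denominator = 55.16·sin24.6°·cos24.6° = 55.16·0.4163·0.9092 = 20.878 kPa
FS = 31.502 / 20.878 = 1.509

FS = 1.51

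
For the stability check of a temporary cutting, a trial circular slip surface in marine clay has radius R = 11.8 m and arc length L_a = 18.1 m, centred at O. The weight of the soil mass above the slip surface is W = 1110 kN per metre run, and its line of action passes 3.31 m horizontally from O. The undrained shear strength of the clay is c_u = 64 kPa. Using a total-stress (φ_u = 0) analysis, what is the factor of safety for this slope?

FS = 3.72

Taking moments about the centre O, the resisting moment is provided by the undrained shear strength acting along the arc:
M_R = c_u·L_a·R = 64·18.10·11.8 = 13669.1 kN·m/m
M_D = W·d = 1110·3.31 = 3674.1 kN·m/m
FS = M_R / M_D = 13669.1 / 3674.1 = 3.720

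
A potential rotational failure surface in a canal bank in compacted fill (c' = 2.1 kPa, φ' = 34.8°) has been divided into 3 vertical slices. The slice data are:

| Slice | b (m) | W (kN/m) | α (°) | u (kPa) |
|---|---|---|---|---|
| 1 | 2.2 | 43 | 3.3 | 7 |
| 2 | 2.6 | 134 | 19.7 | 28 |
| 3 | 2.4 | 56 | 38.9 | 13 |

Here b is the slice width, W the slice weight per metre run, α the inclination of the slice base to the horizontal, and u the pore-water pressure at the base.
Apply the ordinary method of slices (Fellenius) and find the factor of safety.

FS = 0.87

Ordinary method of slices: FS = Σ[c'·Δl_i + (W_i cosα_i − u_i·Δl_i)·tanφ'] / Σ W_i sinα_i, with Δl_i = b_i / cosα_i.
Slice 1: Δl = 2.2/cos3.3° = 2.204 m; N'_1 = 43·cos3.3° − 7·2.204 = 27.5; c'Δl = 4.63; W sinα = 2.5
Slice 2: Δl = 2.6/cos19.7° = 2.762 m; N'_2 = 134·cos19.7° − 28·2.762 = 48.8; c'Δl = 5.80; W sinα = 45.2
Slice 3: Δl = 2.4/cos38.9° = 3.084 m; N'_3 = 56·cos38.9° − 13·3.084 = 3.5; c'Δl = 6.48; W sinα = 35.2
Σc'Δl = 16.9 kN/m; ΣN' = 79.8 kN/m; ΣW sinα = 82.8 kN/m
Resisting = 16.9 + 79.8·tan34.8° = 16.9 + 55.5 = 72.4 kN/m
FS = 72.4 / 82.8 = 0.874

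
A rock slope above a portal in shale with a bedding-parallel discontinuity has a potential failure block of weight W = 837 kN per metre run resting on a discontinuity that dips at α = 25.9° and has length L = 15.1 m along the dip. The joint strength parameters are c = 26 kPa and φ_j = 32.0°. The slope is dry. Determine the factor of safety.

FS = 2.36

Resolving the block weight along and normal to the plane and applying the Mohr–Coulomb strength on the joint:
N' = W cosα = 837·cos25.9° = 752.9 kN/m
Driving force T = W sinα = 837·sin25.9° = 365.6 kN/m
Resisting force R = c·L + N'·tanφ_j = 26·15.1 + 752.9·tan32.0° = 392.6 + 470.5 = 863.1 kN/m
FS = R / T = 863.1 / 365.6 = 2.361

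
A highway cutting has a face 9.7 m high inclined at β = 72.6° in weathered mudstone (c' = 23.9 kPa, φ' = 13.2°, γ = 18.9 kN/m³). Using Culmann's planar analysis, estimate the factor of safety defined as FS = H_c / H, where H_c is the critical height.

FS = 0.99

H_c = (4c'/γ) · sinβ cosφ' / [1 − cos(β − φ')]
    = (4·23.9/18.9) · sin72.6°·cos13.2° / [1 − cos59.4°]
    = 5.058 · 0.9290 / 0.4910 = 9.57 m
FS = H_c / H = 9.57 / 9.7 = 0.987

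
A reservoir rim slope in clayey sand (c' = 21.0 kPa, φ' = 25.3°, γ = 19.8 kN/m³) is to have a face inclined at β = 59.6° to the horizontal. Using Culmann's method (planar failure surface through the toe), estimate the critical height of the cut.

Culmann's analysis gives the critical failure plane at α_cr = (β + φ')/2 = (59.6 + 25.3)/2 = 42.5°, and the critical height
H_c = (4c'/γ) · sinβ cosφ' / [1 − cos(β − φ')]
    = (4·21.0/19.8) · sin59.6°·cos25.3° / [1 − cos(34.3°)]
    = 4.242 · 0.8625·0.9041 / [1 − 0.8261]
    = 4.242 · 0.7798 / 0.1739
    = 19.02 m

H_c = 19.02 m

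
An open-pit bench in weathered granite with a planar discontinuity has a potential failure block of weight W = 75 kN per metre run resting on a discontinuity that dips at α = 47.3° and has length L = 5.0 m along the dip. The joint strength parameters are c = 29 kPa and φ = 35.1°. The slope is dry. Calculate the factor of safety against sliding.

FS = 3.28

Resolving the block weight along and normal to the plane and applying the Mohr–Coulomb strength on the joint:
N' = W cosα = 75·cos47.3° = 50.9 kN/m
Driving force T = W sinα = 75·sin47.3° = 55.1 kN/m
Resisting force R = c·L + N'·tanφ = 29·5.0 + 50.9·tan35.1° = 145.0 + 35.7 = 180.7 kN/m
FS = R / T = 180.7 / 55.1 = 3.279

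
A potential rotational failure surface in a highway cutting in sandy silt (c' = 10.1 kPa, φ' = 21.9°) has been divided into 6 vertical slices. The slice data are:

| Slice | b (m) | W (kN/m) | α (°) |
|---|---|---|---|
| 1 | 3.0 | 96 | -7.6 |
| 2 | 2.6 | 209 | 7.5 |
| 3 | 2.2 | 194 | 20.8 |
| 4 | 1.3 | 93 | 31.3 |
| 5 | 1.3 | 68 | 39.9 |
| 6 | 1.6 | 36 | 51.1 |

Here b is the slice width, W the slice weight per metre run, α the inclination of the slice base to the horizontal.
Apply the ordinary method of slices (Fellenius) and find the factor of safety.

Ordinary method of slices: FS = Σ[c'·Δl_i + (W_i cosα_i)·tanφ'] / Σ W_i sinα_i, with Δl_i = b_i / cosα_i.
Slice 1: Δl = 3.0/cos(-7.6°) = 3.027 m; N'_1 = 96·cos(-7.6°) = 95.2; c'Δl = 30.57; W sinα = -12.7
Slice 2: Δl = 2.6/cos7.5° = 2.622 m; N'_2 = 209·cos7.5° = 207.2; c'Δl = 26.49; W sinα = 27.3
Slice 3: Δl = 2.2/cos20.8° = 2.353 m; N'_3 = 194·cos20.8° = 181.4; c'Δl = 23.77; W sinα = 68.9
Slice 4: Δl = 1.3/cos31.3° = 1.521 m; N'_4 = 93·cos31.3° = 79.5; c'Δl = 15.37; W sinα = 48.3
Slice 5: Δl = 1.3/cos39.9° = 1.695 m; N'_5 = 68·cos39.9° = 52.2; c'Δl = 17.11; W sinα = 43.6
Slice 6: Δl = 1.6/cos51.1° = 2.548 m; N'_6 = 36·cos51.1° = 22.6; c'Δl = 25.73; W sinα = 28.0
Σc'Δl = 139.0 kN/m; ΣN' = 638.0 kN/m; ΣW sinα = 203.4 kN/m
Resisting = 139.0 + 638.0·tan21.9° = 139.0 + 256.5 = 395.5 kN/m
FS = 395.5 / 203.4 = 1.944

FS = 1.94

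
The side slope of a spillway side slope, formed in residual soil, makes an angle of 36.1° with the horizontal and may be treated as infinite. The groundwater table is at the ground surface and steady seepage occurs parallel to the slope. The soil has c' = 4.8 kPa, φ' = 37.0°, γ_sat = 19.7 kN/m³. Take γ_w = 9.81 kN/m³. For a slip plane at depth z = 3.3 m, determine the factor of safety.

FS = 0.67

With seepage parallel to the slope and the water table at the surface, the effective normal stress on the slip plane uses the buoyant unit weight γ' = γ_sat − γ_w while the driving shear stress uses γ_sat:
FS = [c' + γ' z cos²β tanφ'] / [γ_sat z sinβ cosβ]
γ' = 19.7 − 9.81 = 9.89 kN/m³
Numerator = 4.8 + 9.89·3.3·cos²36.1°·tan37.0° = 4.8 + 9.89·3.3·0.6528·0.7536 = 20.856 kPa
Denominator = 19.7·3.3·sin36.1°·cos36.1° = 19.7·3.3·0.5892·0.8080 = 30.949 kPa
FS = 20.856 / 30.949 = 0.674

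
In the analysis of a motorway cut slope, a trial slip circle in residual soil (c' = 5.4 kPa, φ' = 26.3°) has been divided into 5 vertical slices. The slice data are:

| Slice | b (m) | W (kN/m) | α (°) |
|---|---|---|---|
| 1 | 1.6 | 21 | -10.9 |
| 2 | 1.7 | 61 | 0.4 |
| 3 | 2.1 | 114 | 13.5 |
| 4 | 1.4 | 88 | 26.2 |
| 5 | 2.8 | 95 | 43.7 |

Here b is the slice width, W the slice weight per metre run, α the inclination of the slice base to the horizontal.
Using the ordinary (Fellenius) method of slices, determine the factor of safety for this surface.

Ordinary method of slices: FS = Σ[c'·Δl_i + (W_i cosα_i)·tanφ'] / Σ W_i sinα_i, with Δl_i = b_i / cosα_i.
Slice 1: Δl = 1.6/cos(-10.9°) = 1.629 m; N'_1 = 21·cos(-10.9°) = 20.6; c'Δl = 8.80; W sinα = -4.0
Slice 2: Δl = 1.7/cos0.4° = 1.700 m; N'_2 = 61·cos0.4° = 61.0; c'Δl = 9.18; W sinα = 0.4
Slice 3: Δl = 2.1/cos13.5° = 2.160 m; N'_3 = 114·cos13.5° = 110.9; c'Δl = 11.66; W sinα = 26.6
Slice 4: Δl = 1.4/cos26.2° = 1.560 m; N'_4 = 88·cos26.2° = 79.0; c'Δl = 8.43; W sinα = 38.9
Slice 5: Δl = 2.8/cos43.7° = 3.873 m; N'_5 = 95·cos43.7° = 68.7; c'Δl = 20.91; W sinα = 65.6
Σc'Δl = 59.0 kN/m; ΣN' = 340.1 kN/m; ΣW sinα = 127.6 kN/m
Resisting = 59.0 + 340.1·tan26.3° = 59.0 + 168.1 = 227.1 kN/m
FS = 227.1 / 127.6 = 1.780

FS = 1.78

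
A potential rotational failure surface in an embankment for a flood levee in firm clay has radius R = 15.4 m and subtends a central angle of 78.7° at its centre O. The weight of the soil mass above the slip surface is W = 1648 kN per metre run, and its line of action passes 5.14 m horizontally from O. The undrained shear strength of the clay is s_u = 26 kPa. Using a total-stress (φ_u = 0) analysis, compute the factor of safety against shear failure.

FS = 1.00

Taking moments about the centre O, the resisting moment is provided by the undrained shear strength acting along the arc:
Arc length L_a = R·θ = 15.4·(78.7°·π/180) = 15.4·1.3736 = 21.15 m
M_R = s_u·L_a·R = 26·21.15·15.4 = 8469.7 kN·m/m
M_D = W·d = 1648·5.14 = 8470.7 kN·m/m
FS = M_R / M_D = 8469.7 / 8470.7 = 1.000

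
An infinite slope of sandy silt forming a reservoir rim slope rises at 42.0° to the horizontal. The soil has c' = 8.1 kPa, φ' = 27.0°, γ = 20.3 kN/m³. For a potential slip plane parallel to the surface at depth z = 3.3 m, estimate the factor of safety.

FS = 0.81

For an infinite slope with a slip plane parallel to the surface (no pore pressure): FS = [c' + γz cos²β tanφ'] / [γz sinβ cosβ].
γz = 20.3·3.3 = 66.99 kN/m²
Numerator = 8.1 + 66.99·cos²42.0°·tan27.0° = 8.1 + 66.99·0.5523·0.5095 = 26.950 kPa
Denominator = 66.99·sin42.0°·cos42.0° = 66.99·0.6691·0.7431 = 33.312 kPa
FS = 26.950 / 33.312 = 0.809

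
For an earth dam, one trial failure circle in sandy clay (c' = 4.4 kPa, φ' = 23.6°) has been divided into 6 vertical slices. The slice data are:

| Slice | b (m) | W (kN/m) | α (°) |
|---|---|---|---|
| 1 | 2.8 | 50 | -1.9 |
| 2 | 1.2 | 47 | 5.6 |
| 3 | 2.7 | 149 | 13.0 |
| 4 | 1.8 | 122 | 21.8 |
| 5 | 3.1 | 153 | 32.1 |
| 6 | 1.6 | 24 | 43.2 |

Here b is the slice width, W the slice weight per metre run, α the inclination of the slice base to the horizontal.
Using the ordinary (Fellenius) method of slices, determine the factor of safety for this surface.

Ordinary method of slices: FS = Σ[c'·Δl_i + (W_i cosα_i)·tanφ'] / Σ W_i sinα_i, with Δl_i = b_i / cosα_i.
Slice 1: Δl = 2.8/cos(-1.9°) = 2.802 m; N'_1 = 50·cos(-1.9°) = 50.0; c'Δl = 12.33; W sinα = -1.7
Slice 2: Δl = 1.2/cos5.6° = 1.206 m; N'_2 = 47·cos5.6° = 46.8; c'Δl = 5.31; W sinα = 4.6
Slice 3: Δl = 2.7/cos13.0° = 2.771 m; N'_3 = 149·cos13.0° = 145.2; c'Δl = 12.19; W sinα = 33.5
Slice 4: Δl = 1.8/cos21.8° = 1.939 m; N'_4 = 122·cos21.8° = 113.3; c'Δl = 8.53; W sinα = 45.3
Slice 5: Δl = 3.1/cos32.1° = 3.659 m; N'_5 = 153·cos32.1° = 129.6; c'Δl = 16.10; W sinα = 81.3
Slice 6: Δl = 1.6/cos43.2° = 2.195 m; N'_6 = 24·cos43.2° = 17.5; c'Δl = 9.66; W sinα = 16.4
Σc'Δl = 64.1 kN/m; ΣN' = 502.3 kN/m; ΣW sinα = 179.5 kN/m
Resisting = 64.1 + 502.3·tan23.6° = 64.1 + 219.5 = 283.6 kN/m
FS = 283.6 / 179.5 = 1.580

FS = 1.58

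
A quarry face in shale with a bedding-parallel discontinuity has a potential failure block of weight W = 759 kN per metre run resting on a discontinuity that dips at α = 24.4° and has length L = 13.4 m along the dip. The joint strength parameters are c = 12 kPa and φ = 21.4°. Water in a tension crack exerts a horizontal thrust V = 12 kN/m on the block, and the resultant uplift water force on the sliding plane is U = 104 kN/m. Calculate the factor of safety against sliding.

Resolving the block weight along and normal to the plane and applying the Mohr–Coulomb strength on the joint:
N' = W cosα − U − V sinα = 759·cos24.4° − 104 − 12·sin24.4° = 582.3 kN/m
Driving force T = W sinα + V cosα = 759·sin24.4° + 12·cos24.4° = 324.5 kN/m
Resisting force R = c·L + N'·tanφ = 12·13.4 + 582.3·tan21.4° = 160.8 + 228.2 = 389.0 kN/m
FS = R / T = 389.0 / 324.5 = 1.199

FS = 1.20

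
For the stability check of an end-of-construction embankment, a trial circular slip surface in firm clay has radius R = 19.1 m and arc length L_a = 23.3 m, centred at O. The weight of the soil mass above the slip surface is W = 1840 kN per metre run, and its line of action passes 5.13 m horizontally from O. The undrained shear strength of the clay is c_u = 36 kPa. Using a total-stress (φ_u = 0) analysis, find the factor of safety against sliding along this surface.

FS = 1.70

Taking moments about the centre O, the resisting moment is provided by the undrained shear strength acting along the arc:
M_R = c_u·L_a·R = 36·23.30·19.1 = 16021.1 kN·m/m
M_D = W·d = 1840·5.13 = 9439.2 kN·m/m
FS = M_R / M_D = 16021.1 / 9439.2 = 1.697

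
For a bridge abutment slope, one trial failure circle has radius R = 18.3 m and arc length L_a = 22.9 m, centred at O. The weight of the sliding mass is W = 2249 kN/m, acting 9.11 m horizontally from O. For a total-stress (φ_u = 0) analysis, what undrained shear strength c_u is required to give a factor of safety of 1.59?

c_u = 77.7 kPa

FS = c_u·L_a·R / (W·d), so c_u = FS·W·d / (L_a·R).
c_u = 1.59·2249·9.11 / (22.90·18.3) = 32576.5 / 419.07 = 77.74 kPa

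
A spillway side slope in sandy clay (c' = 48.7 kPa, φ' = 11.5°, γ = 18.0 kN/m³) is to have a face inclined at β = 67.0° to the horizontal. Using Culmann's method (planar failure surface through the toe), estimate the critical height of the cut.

H_c = 22.51 m

Culmann's analysis gives the critical failure plane at α_cr = (β + φ')/2 = (67.0 + 11.5)/2 = 39.2°, and the critical height
H_c = (4c'/γ) · sinβ cosφ' / [1 − cos(β − φ')]
    = (4·48.7/18.0) · sin67.0°·cos11.5° / [1 − cos(55.5°)]
    = 10.822 · 0.9205·0.9799 / [1 − 0.5664]
    = 10.822 · 0.9020 / 0.4336
    = 22.51 m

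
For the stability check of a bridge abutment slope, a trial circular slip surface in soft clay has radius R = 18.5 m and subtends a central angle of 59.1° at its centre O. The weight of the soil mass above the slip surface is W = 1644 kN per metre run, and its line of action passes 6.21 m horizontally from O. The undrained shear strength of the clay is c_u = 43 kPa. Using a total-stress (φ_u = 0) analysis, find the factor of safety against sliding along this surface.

Taking moments about the centre O, the resisting moment is provided by the undrained shear strength acting along the arc:
Arc length L_a = R·θ = 18.5·(59.1°·π/180) = 18.5·1.0315 = 19.08 m
M_R = c_u·L_a·R = 43·19.08·18.5 = 15180.2 kN·m/m
M_D = W·d = 1644·6.21 = 10209.2 kN·m/m
FS = M_R / M_D = 15180.2 / 10209.2 = 1.487

FS = 1.49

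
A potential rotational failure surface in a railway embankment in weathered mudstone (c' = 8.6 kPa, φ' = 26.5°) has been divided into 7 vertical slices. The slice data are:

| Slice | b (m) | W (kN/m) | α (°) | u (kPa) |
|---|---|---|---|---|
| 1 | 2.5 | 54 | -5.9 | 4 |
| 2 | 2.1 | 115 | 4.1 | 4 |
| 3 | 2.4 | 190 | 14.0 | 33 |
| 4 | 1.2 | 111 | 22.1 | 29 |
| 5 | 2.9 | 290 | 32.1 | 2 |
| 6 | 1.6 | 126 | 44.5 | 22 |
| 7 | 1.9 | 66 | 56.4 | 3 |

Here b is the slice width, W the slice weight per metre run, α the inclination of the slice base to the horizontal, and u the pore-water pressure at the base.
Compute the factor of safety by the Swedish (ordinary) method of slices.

FS = 1.19

Ordinary method of slices: FS = Σ[c'·Δl_i + (W_i cosα_i − u_i·Δl_i)·tanφ'] / Σ W_i sinα_i, with Δl_i = b_i / cosα_i.
Slice 1: Δl = 2.5/cos(-5.9°) = 2.513 m; N'_1 = 54·cos(-5.9°) − 4·2.513 = 43.7; c'Δl = 21.61; W sinα = -5.6
Slice 2: Δl = 2.1/cos4.1° = 2.105 m; N'_2 = 115·cos4.1° − 4·2.105 = 106.3; c'Δl = 18.11; W sinα = 8.2
Slice 3: Δl = 2.4/cos14.0° = 2.473 m; N'_3 = 190·cos14.0° − 33·2.473 = 102.7; c'Δl = 21.27; W sinα = 46.0
Slice 4: Δl = 1.2/cos22.1° = 1.295 m; N'_4 = 111·cos22.1° − 29·1.295 = 65.3; c'Δl = 11.14; W sinα = 41.8
Slice 5: Δl = 2.9/cos32.1° = 3.423 m; N'_5 = 290·cos32.1° − 2·3.423 = 238.8; c'Δl = 29.44; W sinα = 154.1
Slice 6: Δl = 1.6/cos44.5° = 2.243 m; N'_6 = 126·cos44.5° − 22·2.243 = 40.5; c'Δl = 19.29; W sinα = 88.3
Slice 7: Δl = 1.9/cos56.4° = 3.433 m; N'_7 = 66·cos56.4° − 3·3.433 = 26.2; c'Δl = 29.53; W sinα = 55.0
Σc'Δl = 150.4 kN/m; ΣN' = 623.5 kN/m; ΣW sinα = 387.8 kN/m
Resisting = 150.4 + 623.5·tan26.5° = 150.4 + 310.9 = 461.3 kN/m
FS = 461.3 / 387.8 = 1.189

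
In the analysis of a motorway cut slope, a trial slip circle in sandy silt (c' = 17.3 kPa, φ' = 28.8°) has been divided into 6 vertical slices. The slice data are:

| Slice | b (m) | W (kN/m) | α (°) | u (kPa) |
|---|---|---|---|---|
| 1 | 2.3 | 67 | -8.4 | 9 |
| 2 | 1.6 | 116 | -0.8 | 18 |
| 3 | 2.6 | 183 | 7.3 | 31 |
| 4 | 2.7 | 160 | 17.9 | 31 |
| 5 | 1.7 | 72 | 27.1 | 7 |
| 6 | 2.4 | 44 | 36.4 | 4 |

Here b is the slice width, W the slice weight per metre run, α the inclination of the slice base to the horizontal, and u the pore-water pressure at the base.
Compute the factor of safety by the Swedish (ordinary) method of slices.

FS = 3.76

Ordinary method of slices: FS = Σ[c'·Δl_i + (W_i cosα_i − u_i·Δl_i)·tanφ'] / Σ W_i sinα_i, with Δl_i = b_i / cosα_i.
Slice 1: Δl = 2.3/cos(-8.4°) = 2.325 m; N'_1 = 67·cos(-8.4°) − 9·2.325 = 45.4; c'Δl = 40.22; W sinα = -9.8
Slice 2: Δl = 1.6/cos(-0.8°) = 1.600 m; N'_2 = 116·cos(-0.8°) − 18·1.600 = 87.2; c'Δl = 27.68; W sinα = -1.6
Slice 3: Δl = 2.6/cos7.3° = 2.621 m; N'_3 = 183·cos7.3° − 31·2.621 = 100.3; c'Δl = 45.35; W sinα = 23.3
Slice 4: Δl = 2.7/cos17.9° = 2.837 m; N'_4 = 160·cos17.9° − 31·2.837 = 64.3; c'Δl = 49.09; W sinα = 49.2
Slice 5: Δl = 1.7/cos27.1° = 1.910 m; N'_5 = 72·cos27.1° − 7·1.910 = 50.7; c'Δl = 33.04; W sinα = 32.8
Slice 6: Δl = 2.4/cos36.4° = 2.982 m; N'_6 = 44·cos36.4° − 4·2.982 = 23.5; c'Δl = 51.58; W sinα = 26.1
Σc'Δl = 247.0 kN/m; ΣN' = 371.3 kN/m; ΣW sinα = 119.9 kN/m
Resisting = 247.0 + 371.3·tan28.8° = 247.0 + 204.1 = 451.1 kN/m
FS = 451.1 / 119.9 = 3.761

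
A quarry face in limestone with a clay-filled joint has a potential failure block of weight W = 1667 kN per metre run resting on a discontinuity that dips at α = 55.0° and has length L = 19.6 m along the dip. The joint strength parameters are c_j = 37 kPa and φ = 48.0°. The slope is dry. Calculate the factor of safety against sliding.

FS = 1.31

Resolving the block weight along and normal to the plane and applying the Mohr–Coulomb strength on the joint:
N' = W cosα = 1667·cos55.0° = 956.2 kN/m
Driving force T = W sinα = 1667·sin55.0° = 1365.5 kN/m
Resisting force R = c_j·L + N'·tanφ = 37·19.6 + 956.2·tan48.0° = 725.2 + 1061.9 = 1787.1 kN/m
FS = R / T = 1787.1 / 1365.5 = 1.309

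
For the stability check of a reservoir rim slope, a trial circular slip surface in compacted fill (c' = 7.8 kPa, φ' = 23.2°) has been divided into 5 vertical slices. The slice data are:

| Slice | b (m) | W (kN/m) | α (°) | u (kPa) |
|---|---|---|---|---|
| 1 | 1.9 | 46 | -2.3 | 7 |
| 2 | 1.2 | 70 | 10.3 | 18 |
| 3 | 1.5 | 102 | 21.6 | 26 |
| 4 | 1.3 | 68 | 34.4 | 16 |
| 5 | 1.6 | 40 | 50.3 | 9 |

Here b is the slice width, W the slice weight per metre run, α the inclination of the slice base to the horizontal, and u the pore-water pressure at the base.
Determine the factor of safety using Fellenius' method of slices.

Ordinary method of slices: FS = Σ[c'·Δl_i + (W_i cosα_i − u_i·Δl_i)·tanφ'] / Σ W_i sinα_i, with Δl_i = b_i / cosα_i.
Slice 1: Δl = 1.9/cos(-2.3°) = 1.902 m; N'_1 = 46·cos(-2.3°) − 7·1.902 = 32.7; c'Δl = 14.83; W sinα = -1.8
Slice 2: Δl = 1.2/cos10.3° = 1.220 m; N'_2 = 70·cos10.3° − 18·1.220 = 46.9; c'Δl = 9.51; W sinα = 12.5
Slice 3: Δl = 1.5/cos21.6° = 1.613 m; N'_3 = 102·cos21.6° − 26·1.613 = 52.9; c'Δl = 12.58; W sinα = 37.5
Slice 4: Δl = 1.3/cos34.4° = 1.576 m; N'_4 = 68·cos34.4° − 16·1.576 = 30.9; c'Δl = 12.29; W sinα = 38.4
Slice 5: Δl = 1.6/cos50.3° = 2.505 m; N'_5 = 40·cos50.3° − 9·2.505 = 3.0; c'Δl = 19.54; W sinα = 30.8
Σc'Δl = 68.8 kN/m; ΣN' = 166.4 kN/m; ΣW sinα = 117.4 kN/m
Resisting = 68.8 + 166.4·tan23.2° = 68.8 + 71.3 = 140.1 kN/m
FS = 140.1 / 117.4 = 1.193

FS = 1.19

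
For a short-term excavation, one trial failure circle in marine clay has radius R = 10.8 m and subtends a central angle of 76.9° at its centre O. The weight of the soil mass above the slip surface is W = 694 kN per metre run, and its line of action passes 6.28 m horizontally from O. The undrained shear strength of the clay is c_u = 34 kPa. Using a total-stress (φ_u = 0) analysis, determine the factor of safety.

FS = 1.22

Taking moments about the centre O, the resisting moment is provided by the undrained shear strength acting along the arc:
Arc length L_a = R·θ = 10.8·(76.9°·π/180) = 10.8·1.3422 = 14.50 m
M_R = c_u·L_a·R = 34·14.50·10.8 = 5322.7 kN·m/m
M_D = W·d = 694·6.28 = 4358.3 kN·m/m
FS = M_R / M_D = 5322.7 / 4358.3 = 1.221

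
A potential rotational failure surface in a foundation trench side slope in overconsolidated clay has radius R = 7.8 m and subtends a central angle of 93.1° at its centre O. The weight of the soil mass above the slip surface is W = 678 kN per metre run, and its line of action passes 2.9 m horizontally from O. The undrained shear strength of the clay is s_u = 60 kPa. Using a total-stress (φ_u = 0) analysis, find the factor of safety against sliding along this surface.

Taking moments about the centre O, the resisting moment is provided by the undrained shear strength acting along the arc:
Arc length L_a = R·θ = 7.8·(93.1°·π/180) = 7.8·1.6249 = 12.67 m
M_R = s_u·L_a·R = 60·12.67·7.8 = 5931.5 kN·m/m
M_D = W·d = 678·2.9 = 1966.2 kN·m/m
FS = M_R / M_D = 5931.5 / 1966.2 = 3.017

FS = 3.02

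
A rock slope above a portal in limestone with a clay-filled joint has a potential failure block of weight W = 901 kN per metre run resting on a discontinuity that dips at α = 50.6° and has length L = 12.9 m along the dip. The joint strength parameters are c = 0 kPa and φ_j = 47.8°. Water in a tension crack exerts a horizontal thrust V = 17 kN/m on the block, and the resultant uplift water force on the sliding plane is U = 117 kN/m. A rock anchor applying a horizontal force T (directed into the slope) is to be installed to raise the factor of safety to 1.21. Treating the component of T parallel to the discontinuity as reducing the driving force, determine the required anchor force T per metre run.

T = 227 kN/m

Resolving forces along and normal to the sliding plane, with the horizontal anchor force T adding T·sinα to the effective normal force and T·cosα acting up the plane against the driving force:
FS = [cL + (W cosα − U − V sinα + T sinα) tanφ_j] / [W sinα + V cosα − T cosα]
Without the anchor: N' = 441.8 kN/m, driving T_d = 707.0 kN/m, resisting R = 0·12.9 + 441.8·tan47.8° = 487.2 kN/m, FS = 0.69.
Setting FS = 1.21 and solving for T:
1.21·(707.0 − T cos50.6°) = 487.2 + T sin50.6°·tan47.8°
T·(sin50.6°·tan47.8° + 1.21·cos50.6°) = 1.21·707.0 − 487.2
T·(0.7727·1.1028 + 1.21·0.6347) = 855.5 − 487.2 = 368.3
T·1.6202 = 368.3
T = 227.3 kN/m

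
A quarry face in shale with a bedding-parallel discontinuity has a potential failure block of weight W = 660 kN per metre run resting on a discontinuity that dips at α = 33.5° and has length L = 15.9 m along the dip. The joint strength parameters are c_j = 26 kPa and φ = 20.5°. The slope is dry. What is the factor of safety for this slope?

FS = 1.70

Resolving the block weight along and normal to the plane and applying the Mohr–Coulomb strength on the joint:
N' = W cosα = 660·cos33.5° = 550.4 kN/m
Driving force T = W sinα = 660·sin33.5° = 364.3 kN/m
Resisting force R = c_j·L + N'·tanφ = 26·15.9 + 550.4·tan20.5° = 413.4 + 205.8 = 619.2 kN/m
FS = R / T = 619.2 / 364.3 = 1.700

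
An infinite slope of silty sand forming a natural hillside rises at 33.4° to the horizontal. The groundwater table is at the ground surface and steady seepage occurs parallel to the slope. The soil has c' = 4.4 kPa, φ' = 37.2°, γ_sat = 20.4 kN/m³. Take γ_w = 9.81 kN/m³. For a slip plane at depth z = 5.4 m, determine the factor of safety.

With seepage parallel to the slope and the water table at the surface, the effective normal stress on the slip plane uses the buoyant unit weight γ' = γ_sat − γ_w while the driving shear stress uses γ_sat:
FS = [c' + γ' z cos²β tanφ'] / [γ_sat z sinβ cosβ]
γ' = 20.4 − 9.81 = 10.59 kN/m³
Numerator = 4.4 + 10.59·5.4·cos²33.4°·tan37.2° = 4.4 + 10.59·5.4·0.6970·0.7590 = 34.653 kPa
Denominator = 20.4·5.4·sin33.4°·cos33.4° = 20.4·5.4·0.5505·0.8348 = 50.626 kPa
FS = 34.653 / 50.626 = 0.684

FS = 0.68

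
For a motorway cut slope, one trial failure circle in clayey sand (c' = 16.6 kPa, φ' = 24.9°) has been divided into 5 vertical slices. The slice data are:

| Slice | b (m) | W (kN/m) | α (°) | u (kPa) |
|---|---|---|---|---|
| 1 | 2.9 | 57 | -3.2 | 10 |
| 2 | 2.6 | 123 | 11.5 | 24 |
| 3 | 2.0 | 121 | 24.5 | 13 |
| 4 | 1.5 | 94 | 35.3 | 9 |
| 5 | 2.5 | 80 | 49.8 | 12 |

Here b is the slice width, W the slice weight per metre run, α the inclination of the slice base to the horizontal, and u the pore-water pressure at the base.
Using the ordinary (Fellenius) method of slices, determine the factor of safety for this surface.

Ordinary method of slices: FS = Σ[c'·Δl_i + (W_i cosα_i − u_i·Δl_i)·tanφ'] / Σ W_i sinα_i, with Δl_i = b_i / cosα_i.
Slice 1: Δl = 2.9/cos(-3.2°) = 2.905 m; N'_1 = 57·cos(-3.2°) − 10·2.905 = 27.9; c'Δl = 48.22; W sinα = -3.2
Slice 2: Δl = 2.6/cos11.5° = 2.653 m; N'_2 = 123·cos11.5° − 24·2.653 = 56.9; c'Δl = 44.04; W sinα = 24.5
Slice 3: Δl = 2.0/cos24.5° = 2.198 m; N'_3 = 121·cos24.5° − 13·2.198 = 81.5; c'Δl = 36.49; W sinα = 50.2
Slice 4: Δl = 1.5/cos35.3° = 1.838 m; N'_4 = 94·cos35.3° − 9·1.838 = 60.2; c'Δl = 30.51; W sinα = 54.3
Slice 5: Δl = 2.5/cos49.8° = 3.873 m; N'_5 = 80·cos49.8° − 12·3.873 = 5.2; c'Δl = 64.30; W sinα = 61.1
Σc'Δl = 223.5 kN/m; ΣN' = 231.6 kN/m; ΣW sinα = 186.9 kN/m
Resisting = 223.5 + 231.6·tan24.9° = 223.5 + 107.5 = 331.0 kN/m
FS = 331.0 / 186.9 = 1.771

FS = 1.77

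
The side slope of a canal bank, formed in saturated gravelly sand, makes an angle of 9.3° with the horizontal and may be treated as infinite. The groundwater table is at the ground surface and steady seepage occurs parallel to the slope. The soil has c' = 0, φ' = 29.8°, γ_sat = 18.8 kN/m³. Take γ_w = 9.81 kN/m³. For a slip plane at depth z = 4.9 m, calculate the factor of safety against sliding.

FS = 1.67

With seepage parallel to the slope and the water table at the surface, the effective normal stress on the slip plane uses the buoyant unit weight γ' = γ_sat − γ_w while the driving shear stress uses γ_sat:
FS = [c' + γ' z cos²β tanφ'] / [γ_sat z sinβ cosβ]
(For c' = 0 this reduces to FS = (γ'/γ_sat)·tanφ'/tanβ.)
γ' = 18.8 − 9.81 = 8.99 kN/m³
Numerator = 0.0 + 8.99·4.9·cos²9.3°·tan29.8° = 0.0 + 8.99·4.9·0.9739·0.5727 = 24.569 kPa
Denominator = 18.8·4.9·sin9.3°·cos9.3° = 18.8·4.9·0.1616·0.9869 = 14.691 kPa
FS = 24.569 / 14.691 = 1.672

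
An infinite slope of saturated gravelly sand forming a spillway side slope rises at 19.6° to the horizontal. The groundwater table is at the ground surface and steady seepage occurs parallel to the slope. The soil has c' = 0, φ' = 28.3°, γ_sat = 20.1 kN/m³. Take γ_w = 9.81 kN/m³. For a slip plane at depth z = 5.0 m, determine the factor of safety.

With seepage parallel to the slope and the water table at the surface, the effective normal stress on the slip plane uses the buoyant unit weight γ' = γ_sat − γ_w while the driving shear stress uses γ_sat:
FS = [c' + γ' z cos²β tanφ'] / [γ_sat z sinβ cosβ]
(For c' = 0 this reduces to FS = (γ'/γ_sat)·tanφ'/tanβ.)
γ' = 20.1 − 9.81 = 10.29 kN/m³
Numerator = 0.0 + 10.29·5.0·cos²19.6°·tan28.3° = 0.0 + 10.29·5.0·0.8875·0.5384 = 24.586 kPa
Denominator = 20.1·5.0·sin19.6°·cos19.6° = 20.1·5.0·0.3355·0.9421 = 31.759 kPa
FS = 24.586 / 31.759 = 0.774

FS = 0.77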